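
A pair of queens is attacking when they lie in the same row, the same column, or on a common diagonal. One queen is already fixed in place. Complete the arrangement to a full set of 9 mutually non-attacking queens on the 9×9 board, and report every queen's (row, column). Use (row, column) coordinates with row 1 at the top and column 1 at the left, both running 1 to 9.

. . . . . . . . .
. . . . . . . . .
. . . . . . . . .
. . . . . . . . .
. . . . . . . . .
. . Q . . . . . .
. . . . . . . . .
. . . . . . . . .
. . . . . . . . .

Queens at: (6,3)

(1,4) (2,9) (3,5) (4,8) (5,1) (6,3) (7,6) (8,2) (9,7)

Row 1: attacked by (6,3)→{3,8}. Safe: 1, 2, 4, 5, 6, 7, 9. Place at column 4.
Row 2: attacked by (1,4)→{3,4,5}; (6,3)→{3,7}. Safe: 1, 2, 6, 8, 9. Place at column 9.
Row 3: attacked by (1,4)→{2,4,6}; (2,9)→{8,9}; (6,3)→{3,6}. Safe: 1, 5, 7. Place at column 5.
Row 4: attacked by (1,4)→{1,4,7}; (2,9)→{7,9}; (3,5)→{4,5,6}; (6,3)→{1,3,5}. Safe: 2, 8. Place at column 8.
Row 5: attacked by (1,4)→{4,8}; (2,9)→{6,9}; (3,5)→{3,5,7}; (4,8)→{7,8,9}; (6,3)→{2,3,4}. Safe: 1. Place at column 1.
Row 7: attacked by (1,4)→{4}; (2,9)→{4,9}; (3,5)→{1,5,9}; (4,8)→{5,8}; (5,1)→{1,3}; (6,3)→{2,3,4}. Safe: 6, 7. Place at column 6.
Row 8: attacked by (1,4)→{4}; (2,9)→{3,9}; (3,5)→{5}; (4,8)→{4,8}; (5,1)→{1,4}; (6,3)→{1,3,5}; (7,6)→{5,6,7}. Safe: 2. Place at column 2.
Row 9: attacked by (1,4)→{4}; (2,9)→{2,9}; (3,5)→{5}; (4,8)→{3,8}; (5,1)→{1,5}; (6,3)→{3,6}; (7,6)→{4,6,8}; (8,2)→{1,2,3}. Safe: 7. Place at column 7.
Columns [4, 9, 5, 8, 1, 3, 6, 2, 7], r−c [-3, -7, -2, -4, 4, 3, 1, 6, 2], r+c [5, 11, 8, 12, 6, 9, 13, 10, 16] are all distinct, so no two queens attack.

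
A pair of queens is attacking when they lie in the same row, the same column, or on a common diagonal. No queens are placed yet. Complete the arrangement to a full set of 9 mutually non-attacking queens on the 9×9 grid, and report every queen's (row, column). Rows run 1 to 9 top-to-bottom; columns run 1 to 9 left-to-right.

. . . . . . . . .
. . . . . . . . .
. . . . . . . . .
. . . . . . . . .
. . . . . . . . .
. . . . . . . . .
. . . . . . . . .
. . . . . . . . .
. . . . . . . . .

Row 1: Safe: 1, 2, 3, 4, 5, 6, 7, 8, 9. Place at column 9.
Row 2: attacked by (1,9)→{8,9}. Safe: 1, 2, 3, 4, 5, 6, 7. Place at column 6.
Row 3: attacked by (1,9)→{7,9}; (2,6)→{5,6,7}. Safe: 1, 2, 3, 4, 8. Place at column 2.
Row 4: attacked by (1,9)→{6,9}; (2,6)→{4,6,8}; (3,2)→{1,2,3}. Safe: 5, 7. Place at column 7.
Row 5: attacked by (1,9)→{5,9}; (2,6)→{3,6,9}; (3,2)→{2,4}; (4,7)→{6,7,8}. Safe: 1. Place at column 1.
Row 6: attacked by (1,9)→{4,9}; (2,6)→{2,6}; (3,2)→{2,5}; (4,7)→{5,7,9}; (5,1)→{1,2}. Safe: 3, 8. Place at column 3.
Row 7: attacked by (1,9)→{3,9}; (2,6)→{1,6}; (3,2)→{2,6}; (4,7)→{4,7}; (5,1)→{1,3}; (6,3)→{2,3,4}. Safe: 5, 8. Place at column 5.
Row 8: attacked by (1,9)→{2,9}; (2,6)→{6}; (3,2)→{2,7}; (4,7)→{3,7}; (5,1)→{1,4}; (6,3)→{1,3,5}; (7,5)→{4,5,6}. Safe: 8. Place at column 8.
Row 9: attacked by (1,9)→{1,9}; (2,6)→{6}; (3,2)→{2,8}; (4,7)→{2,7}; (5,1)→{1,5}; (6,3)→{3,6}; (7,5)→{3,5,7}; (8,8)→{7,8,9}. Safe: 4. Place at column 4.
Columns [9, 6, 2, 7, 1, 3, 5, 8, 4], r−c [-8, -4, 1, -3, 4, 3, 2, 0, 5], r+c [10, 8, 5, 11, 6, 9, 12, 16, 13] are all distinct, so no two queens attack.

(1,9) (2,6) (3,2) (4,7) (5,1) (6,3) (7,5) (8,8) (9,4)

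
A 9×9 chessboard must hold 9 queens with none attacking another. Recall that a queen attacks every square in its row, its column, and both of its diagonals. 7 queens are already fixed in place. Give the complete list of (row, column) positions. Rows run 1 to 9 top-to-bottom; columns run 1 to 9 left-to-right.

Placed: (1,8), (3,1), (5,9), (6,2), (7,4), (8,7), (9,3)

(1,8) (2,5) (3,1) (4,6) (5,9) (6,2) (7,4) (8,7) (9,3)

Row 2: attacked by (1,8)→{7,8,9}; (3,1)→{1,2}; (5,9)→{6,9}; (6,2)→{2,6}; (7,4)→{4,9}; (8,7)→{1,7}; (9,3)→{3}. Safe: 5. Place at column 5.
Row 4: attacked by (1,8)→{5,8}; (2,5)→{3,5,7}; (3,1)→{1,2}; (5,9)→{8,9}; (6,2)→{2,4}; (7,4)→{1,4,7}; (8,7)→{3,7}; (9,3)→{3,8}. Safe: 6. Place at column 6.
Columns [8, 5, 1, 6, 9, 2, 4, 7, 3], r−c [-7, -3, 2, -2, -4, 4, 3, 1, 6], r+c [9, 7, 4, 10, 14, 8, 11, 15, 12] are all distinct, so no two queens attack.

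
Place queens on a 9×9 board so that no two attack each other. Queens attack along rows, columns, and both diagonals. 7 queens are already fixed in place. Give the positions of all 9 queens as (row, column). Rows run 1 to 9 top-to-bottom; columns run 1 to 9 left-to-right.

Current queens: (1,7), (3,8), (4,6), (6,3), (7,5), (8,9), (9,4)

Row 2: attacked by (1,7)→{6,7,8}; (3,8)→{7,8,9}; (4,6)→{4,6,8}; (6,3)→{3,7}; (7,5)→{5}; (8,9)→{3,9}; (9,4)→{4}. Safe: 1, 2. Place at column 2.
Row 5: attacked by (1,7)→{3,7}; (2,2)→{2,5}; (3,8)→{6,8}; (4,6)→{5,6,7}; (6,3)→{2,3,4}; (7,5)→{3,5,7}; (8,9)→{6,9}; (9,4)→{4,8}. Safe: 1. Place at column 1.
Columns [7, 2, 8, 6, 1, 3, 5, 9, 4], r−c [-6, 0, -5, -2, 4, 3, 2, -1, 5], r+c [8, 4, 11, 10, 6, 9, 12, 17, 13] are all distinct, so no two queens attack.

(1,7) (2,2) (3,8) (4,6) (5,1) (6,3) (7,5) (8,9) (9,4)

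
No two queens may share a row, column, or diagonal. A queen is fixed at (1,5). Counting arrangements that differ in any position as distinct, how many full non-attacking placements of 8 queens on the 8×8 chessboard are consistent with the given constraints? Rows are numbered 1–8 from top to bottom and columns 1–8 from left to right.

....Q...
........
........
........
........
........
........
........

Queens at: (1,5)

Branch on row 2: col 1 → 3; col 2 → 4; col 3 → 3; col 7 → 6; col 8 → 2.
Sum: 3 + 4 + 3 + 6 + 2 = 18.

18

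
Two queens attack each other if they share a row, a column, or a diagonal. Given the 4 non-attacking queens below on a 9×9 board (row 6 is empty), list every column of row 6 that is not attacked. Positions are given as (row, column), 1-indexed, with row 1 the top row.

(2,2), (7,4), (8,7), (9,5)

(2,2) attacks row 6 at column 2 and diagonals 6.
(7,4) attacks row 6 at column 4 and diagonals 3, 5.
(8,7) attacks row 6 at column 7 and diagonals 5, 9.
(9,5) attacks row 6 at column 5 and diagonals 2, 8.
Attacked columns: {2, 3, 4, 5, 6, 7, 8, 9}. Safe: {1}.

columns 1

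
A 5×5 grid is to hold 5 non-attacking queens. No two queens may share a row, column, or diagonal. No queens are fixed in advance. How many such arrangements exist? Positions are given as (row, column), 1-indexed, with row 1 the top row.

Branch on row 1: col 1 → 2; col 2 → 2; col 3 → 2; col 4 → 2; col 5 → 2.
Sum: 2 + 2 + 2 + 2 + 2 = 10.
(This is the classic 5-queens count.)

10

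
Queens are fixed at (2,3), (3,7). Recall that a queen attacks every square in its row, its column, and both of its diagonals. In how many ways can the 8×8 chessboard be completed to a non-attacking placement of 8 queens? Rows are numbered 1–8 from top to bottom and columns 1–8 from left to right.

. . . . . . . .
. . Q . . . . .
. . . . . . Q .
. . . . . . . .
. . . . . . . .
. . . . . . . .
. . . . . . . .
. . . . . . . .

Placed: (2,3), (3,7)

Branch on row 1: col 1 → 0; col 6 → 3; col 8 → 0.
Sum: 0 + 3 + 0 = 3.

3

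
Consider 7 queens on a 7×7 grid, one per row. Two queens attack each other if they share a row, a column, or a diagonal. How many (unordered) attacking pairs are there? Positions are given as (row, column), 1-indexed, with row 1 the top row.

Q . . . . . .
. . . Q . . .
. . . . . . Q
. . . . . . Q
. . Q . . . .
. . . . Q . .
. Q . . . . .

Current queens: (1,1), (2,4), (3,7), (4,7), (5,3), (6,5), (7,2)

Same column: (3,7)–(4,7) (column 7).
Same diagonal: (4,7)–(6,5) (|4−6| = |7−5| = 2).
Total attacking pairs: 2.

2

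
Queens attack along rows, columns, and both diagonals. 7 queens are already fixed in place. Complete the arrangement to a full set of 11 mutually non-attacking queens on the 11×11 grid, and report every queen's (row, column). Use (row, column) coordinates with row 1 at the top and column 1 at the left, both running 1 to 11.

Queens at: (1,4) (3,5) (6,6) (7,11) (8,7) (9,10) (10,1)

(1,4) (2,8) (3,5) (4,9) (5,2) (6,6) (7,11) (8,7) (9,10) (10,1) (11,3)

Row 2: attacked by (1,4)→{3,4,5}; (3,5)→{4,5,6}; (6,6)→{2,6,10}; (7,11)→{6,11}; (8,7)→{1,7}; (9,10)→{3,10}; (10,1)→{1,9}. Safe: 8. Place at column 8.
Row 4: attacked by (1,4)→{1,4,7}; (2,8)→{6,8,10}; (3,5)→{4,5,6}; (6,6)→{4,6,8}; (7,11)→{8,11}; (8,7)→{3,7,11}; (9,10)→{5,10}; (10,1)→{1,7}. Safe: 2, 9. Place at column 9.
Row 5: attacked by (1,4)→{4,8}; (2,8)→{5,8,11}; (3,5)→{3,5,7}; (4,9)→{8,9,10}; (6,6)→{5,6,7}; (7,11)→{9,11}; (8,7)→{4,7,10}; (9,10)→{6,10}; (10,1)→{1,6}. Safe: 2. Place at column 2.
Row 11: attacked by (1,4)→{4}; (2,8)→{8}; (3,5)→{5}; (4,9)→{2,9}; (5,2)→{2,8}; (6,6)→{1,6,11}; (7,11)→{7,11}; (8,7)→{4,7,10}; (9,10)→{8,10}; (10,1)→{1,2}. Safe: 3. Place at column 3.
Columns [4, 8, 5, 9, 2, 6, 11, 7, 10, 1, 3], r−c [-3, -6, -2, -5, 3, 0, -4, 1, -1, 9, 8], r+c [5, 10, 8, 13, 7, 12, 18, 15, 19, 11, 14] are all distinct, so no two queens attack.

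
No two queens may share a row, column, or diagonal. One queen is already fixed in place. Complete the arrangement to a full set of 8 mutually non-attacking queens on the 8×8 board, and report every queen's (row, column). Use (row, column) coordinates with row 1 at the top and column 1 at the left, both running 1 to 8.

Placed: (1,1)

(1,1) (2,7) (3,5) (4,8) (5,2) (6,4) (7,6) (8,3)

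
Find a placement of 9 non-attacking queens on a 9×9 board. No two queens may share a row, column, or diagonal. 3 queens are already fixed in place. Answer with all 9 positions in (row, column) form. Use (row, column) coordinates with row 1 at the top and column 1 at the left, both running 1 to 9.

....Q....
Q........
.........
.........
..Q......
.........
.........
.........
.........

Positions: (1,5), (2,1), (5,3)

(1,5) (2,1) (3,8) (4,6) (5,3) (6,7) (7,2) (8,4) (9,9)

Row 3: attacked by (1,5)→{3,5,7}; (2,1)→{1,2}; (5,3)→{1,3,5}. Safe: 4, 6, 8, 9. Place at column 8.
Row 4: attacked by (1,5)→{2,5,8}; (2,1)→{1,3}; (3,8)→{7,8,9}; (5,3)→{2,3,4}. Safe: 6. Place at column 6.
Row 6: attacked by (1,5)→{5}; (2,1)→{1,5}; (3,8)→{5,8}; (4,6)→{4,6,8}; (5,3)→{2,3,4}. Safe: 7, 9. Place at column 7.
Row 7: attacked by (1,5)→{5}; (2,1)→{1,6}; (3,8)→{4,8}; (4,6)→{3,6,9}; (5,3)→{1,3,5}; (6,7)→{6,7,8}. Safe: 2. Place at column 2.
Row 8: attacked by (1,5)→{5}; (2,1)→{1,7}; (3,8)→{3,8}; (4,6)→{2,6}; (5,3)→{3,6}; (6,7)→{5,7,9}; (7,2)→{1,2,3}. Safe: 4. Place at column 4.
Row 9: attacked by (1,5)→{5}; (2,1)→{1,8}; (3,8)→{2,8}; (4,6)→{1,6}; (5,3)→{3,7}; (6,7)→{4,7}; (7,2)→{2,4}; (8,4)→{3,4,5}. Safe: 9. Place at column 9.
Columns [5, 1, 8, 6, 3, 7, 2, 4, 9], r−c [-4, 1, -5, -2, 2, -1, 5, 4, 0], r+c [6, 3, 11, 10, 8, 13, 9, 12, 18] are all distinct, so no two queens attack.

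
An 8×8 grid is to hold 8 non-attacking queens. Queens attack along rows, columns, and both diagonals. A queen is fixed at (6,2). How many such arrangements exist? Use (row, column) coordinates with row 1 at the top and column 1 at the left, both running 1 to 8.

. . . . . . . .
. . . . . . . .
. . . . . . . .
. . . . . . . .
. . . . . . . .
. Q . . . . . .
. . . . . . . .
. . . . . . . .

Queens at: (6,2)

Branch on row 1: col 1 → 1; col 3 → 2; col 4 → 3; col 5 → 3; col 6 → 4; col 8 → 1.
Sum: 1 + 2 + 3 + 3 + 4 + 1 = 14.

14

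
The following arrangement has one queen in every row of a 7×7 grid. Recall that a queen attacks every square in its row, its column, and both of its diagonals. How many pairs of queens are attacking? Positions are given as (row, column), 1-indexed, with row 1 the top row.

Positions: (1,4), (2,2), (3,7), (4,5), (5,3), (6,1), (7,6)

0

All columns are distinct and no two queens satisfy |Δrow| = |Δcol|, so no pair attacks.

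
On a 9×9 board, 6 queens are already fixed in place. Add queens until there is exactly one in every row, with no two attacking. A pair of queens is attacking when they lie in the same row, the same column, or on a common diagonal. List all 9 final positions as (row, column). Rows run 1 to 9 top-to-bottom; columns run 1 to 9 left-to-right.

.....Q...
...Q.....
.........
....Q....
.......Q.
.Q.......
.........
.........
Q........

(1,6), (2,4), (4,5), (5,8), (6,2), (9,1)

Row 3: attacked by (1,6)→{4,6,8}; (2,4)→{3,4,5}; (4,5)→{4,5,6}; (5,8)→{6,8}; (6,2)→{2,5}; (9,1)→{1,7}. Safe: 9. Place at column 9.
Row 7: attacked by (1,6)→{6}; (2,4)→{4,9}; (3,9)→{5,9}; (4,5)→{2,5,8}; (5,8)→{6,8}; (6,2)→{1,2,3}; (9,1)→{1,3}. Safe: 7. Place at column 7.
Row 8: attacked by (1,6)→{6}; (2,4)→{4}; (3,9)→{4,9}; (4,5)→{1,5,9}; (5,8)→{5,8}; (6,2)→{2,4}; (7,7)→{6,7,8}; (9,1)→{1,2}. Safe: 3. Place at column 3.
Columns [6, 4, 9, 5, 8, 2, 7, 3, 1], r−c [-5, -2, -6, -1, -3, 4, 0, 5, 8], r+c [7, 6, 12, 9, 13, 8, 14, 11, 10] are all distinct, so no two queens attack.

(1,6) (2,4) (3,9) (4,5) (5,8) (6,2) (7,7) (8,3) (9,1)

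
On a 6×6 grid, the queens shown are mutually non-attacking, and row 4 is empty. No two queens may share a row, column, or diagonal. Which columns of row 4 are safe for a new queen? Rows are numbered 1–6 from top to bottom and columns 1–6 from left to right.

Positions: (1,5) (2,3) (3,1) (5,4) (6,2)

(1,5) attacks row 4 at column 5 and diagonals 2.
(2,3) attacks row 4 at column 3 and diagonals 1, 5.
(3,1) attacks row 4 at column 1 and diagonals 2.
(5,4) attacks row 4 at column 4 and diagonals 3, 5.
(6,2) attacks row 4 at column 2 and diagonals 4.
Attacked columns: {1, 2, 3, 4, 5}. Safe: {6}.

columns 6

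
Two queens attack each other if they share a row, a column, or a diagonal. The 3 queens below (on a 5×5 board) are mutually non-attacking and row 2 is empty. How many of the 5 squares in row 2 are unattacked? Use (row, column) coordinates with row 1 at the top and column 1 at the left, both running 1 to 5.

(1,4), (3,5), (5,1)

1

(1,4) attacks row 2 at column 4 and diagonals 3, 5.
(3,5) attacks row 2 at column 5 and diagonals 4.
(5,1) attacks row 2 at column 1 and diagonals 4.
Attacked columns: {1, 3, 4, 5}. Safe: {2}.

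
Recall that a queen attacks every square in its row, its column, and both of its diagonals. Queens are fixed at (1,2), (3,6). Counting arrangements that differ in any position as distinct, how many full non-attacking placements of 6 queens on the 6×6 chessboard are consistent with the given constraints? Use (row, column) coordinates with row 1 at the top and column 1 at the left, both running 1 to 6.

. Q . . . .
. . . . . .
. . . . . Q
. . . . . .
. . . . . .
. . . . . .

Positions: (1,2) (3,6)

1

Branch on row 2: col 4 → 1.
Sum: 1 = 1.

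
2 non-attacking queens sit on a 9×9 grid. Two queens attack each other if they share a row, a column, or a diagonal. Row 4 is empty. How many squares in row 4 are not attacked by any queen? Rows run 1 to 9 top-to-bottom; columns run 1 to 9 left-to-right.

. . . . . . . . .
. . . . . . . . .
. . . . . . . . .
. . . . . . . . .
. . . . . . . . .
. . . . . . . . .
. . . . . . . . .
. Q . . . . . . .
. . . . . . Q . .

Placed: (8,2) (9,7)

6

(8,2) attacks row 4 at column 2 and diagonals 6.
(9,7) attacks row 4 at column 7 and diagonals 2.
Attacked columns: {2, 6, 7}. Safe: {1, 3, 4, 5, 8, 9}.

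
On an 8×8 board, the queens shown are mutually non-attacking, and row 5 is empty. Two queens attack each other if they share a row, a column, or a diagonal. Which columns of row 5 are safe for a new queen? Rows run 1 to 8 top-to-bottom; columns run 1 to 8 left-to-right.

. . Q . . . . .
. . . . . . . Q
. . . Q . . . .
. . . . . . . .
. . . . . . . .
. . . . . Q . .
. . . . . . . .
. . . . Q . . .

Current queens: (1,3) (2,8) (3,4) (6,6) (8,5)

(1,3) attacks row 5 at column 3 and diagonals 7.
(2,8) attacks row 5 at column 8 and diagonals 5.
(3,4) attacks row 5 at column 4 and diagonals 2, 6.
(6,6) attacks row 5 at column 6 and diagonals 5, 7.
(8,5) attacks row 5 at column 5 and diagonals 2, 8.
Attacked columns: {2, 3, 4, 5, 6, 7, 8}. Safe: {1}.

columns 1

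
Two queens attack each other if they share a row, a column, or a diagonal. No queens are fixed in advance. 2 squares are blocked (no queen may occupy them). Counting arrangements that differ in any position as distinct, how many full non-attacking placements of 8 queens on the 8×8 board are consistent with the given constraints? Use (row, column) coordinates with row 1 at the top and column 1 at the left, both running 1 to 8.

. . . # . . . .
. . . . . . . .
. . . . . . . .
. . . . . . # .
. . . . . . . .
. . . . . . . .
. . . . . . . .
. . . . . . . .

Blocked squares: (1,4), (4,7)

66

Branch on row 1: col 1 → 4; col 2 → 7; col 3 → 13; col 5 → 16; col 6 → 14; col 7 → 8; col 8 → 4.
Sum: 4 + 7 + 13 + 16 + 14 + 8 + 4 = 66.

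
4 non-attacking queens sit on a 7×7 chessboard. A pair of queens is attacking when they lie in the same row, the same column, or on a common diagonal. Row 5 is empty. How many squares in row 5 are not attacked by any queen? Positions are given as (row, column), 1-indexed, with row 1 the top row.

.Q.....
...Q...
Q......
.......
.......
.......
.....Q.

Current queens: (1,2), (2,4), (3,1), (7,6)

(1,2) attacks row 5 at column 2 and diagonals 6.
(2,4) attacks row 5 at column 4 and diagonals 1, 7.
(3,1) attacks row 5 at column 1 and diagonals 3.
(7,6) attacks row 5 at column 6 and diagonals 4.
Attacked columns: {1, 2, 3, 4, 6, 7}. Safe: {5}.

1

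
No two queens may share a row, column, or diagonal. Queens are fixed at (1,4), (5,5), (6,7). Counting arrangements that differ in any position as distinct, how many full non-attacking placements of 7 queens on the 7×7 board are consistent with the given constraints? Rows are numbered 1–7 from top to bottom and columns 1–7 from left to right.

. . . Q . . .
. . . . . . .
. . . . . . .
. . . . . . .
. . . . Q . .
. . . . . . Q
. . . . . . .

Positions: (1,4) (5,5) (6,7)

Branch on row 2: col 1 → 0; col 6 → 1.
Sum: 0 + 1 = 1.

1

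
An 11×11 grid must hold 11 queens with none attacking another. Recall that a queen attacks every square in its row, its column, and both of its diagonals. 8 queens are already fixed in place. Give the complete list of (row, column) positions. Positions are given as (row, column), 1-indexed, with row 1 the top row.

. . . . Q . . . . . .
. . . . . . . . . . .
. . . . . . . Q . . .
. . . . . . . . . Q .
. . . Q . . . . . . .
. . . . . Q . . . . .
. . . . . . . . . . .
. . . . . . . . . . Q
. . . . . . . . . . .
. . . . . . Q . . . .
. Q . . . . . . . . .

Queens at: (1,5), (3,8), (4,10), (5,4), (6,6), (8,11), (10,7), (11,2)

(1,5) (2,3) (3,8) (4,10) (5,4) (6,6) (7,9) (8,11) (9,1) (10,7) (11,2)

Row 2: attacked by (1,5)→{4,5,6}; (3,8)→{7,8,9}; (4,10)→{8,10}; (5,4)→{1,4,7}; (6,6)→{2,6,10}; (8,11)→{5,11}; (10,7)→{7}; (11,2)→{2,11}. Safe: 3. Place at column 3.
Row 7: attacked by (1,5)→{5,11}; (2,3)→{3,8}; (3,8)→{4,8}; (4,10)→{7,10}; (5,4)→{2,4,6}; (6,6)→{5,6,7}; (8,11)→{10,11}; (10,7)→{4,7,10}; (11,2)→{2,6}. Safe: 1, 9. Place at column 9.
Row 9: attacked by (1,5)→{5}; (2,3)→{3,10}; (3,8)→{2,8}; (4,10)→{5,10}; (5,4)→{4,8}; (6,6)→{3,6,9}; (7,9)→{7,9,11}; (8,11)→{10,11}; (10,7)→{6,7,8}; (11,2)→{2,4}. Safe: 1. Place at column 1.
Columns [5, 3, 8, 10, 4, 6, 9, 11, 1, 7, 2], r−c [-4, -1, -5, -6, 1, 0, -2, -3, 8, 3, 9], r+c [6, 5, 11, 14, 9, 12, 16, 19, 10, 17, 13] are all distinct, so no two queens attack.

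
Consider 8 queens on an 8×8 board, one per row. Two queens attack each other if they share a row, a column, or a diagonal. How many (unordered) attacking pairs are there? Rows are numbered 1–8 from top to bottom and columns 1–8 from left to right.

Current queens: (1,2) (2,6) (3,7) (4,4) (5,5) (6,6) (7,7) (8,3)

Same column: (2,6)–(6,6) (column 6); (3,7)–(7,7) (column 7).
Same diagonal: (2,6)–(3,7) (|2−3| = |6−7| = 1); (2,6)–(4,4) (|2−4| = |6−4| = 2); (3,7)–(5,5) (|3−5| = |7−5| = 2); (4,4)–(5,5) (|4−5| = |4−5| = 1); (4,4)–(6,6) (|4−6| = |4−6| = 2); (4,4)–(7,7) (|4−7| = |4−7| = 3); (5,5)–(6,6) (|5−6| = |5−6| = 1); (5,5)–(7,7) (|5−7| = |5−7| = 2); (6,6)–(7,7) (|6−7| = |6−7| = 1).
Total attacking pairs: 11.

11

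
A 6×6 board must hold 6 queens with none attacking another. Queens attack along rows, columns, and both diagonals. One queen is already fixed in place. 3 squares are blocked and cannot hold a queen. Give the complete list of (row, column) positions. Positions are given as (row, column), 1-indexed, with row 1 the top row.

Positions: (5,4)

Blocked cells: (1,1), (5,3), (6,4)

Row 1: attacked by (5,4)→{4}. Blocked: 1. Safe: 2, 3, 5, 6. Place at column 5.
Row 2: attacked by (1,5)→{4,5,6}; (5,4)→{1,4}. Safe: 2, 3. Place at column 3.
Row 3: attacked by (1,5)→{3,5}; (2,3)→{2,3,4}; (5,4)→{2,4,6}. Safe: 1. Place at column 1.
Row 4: attacked by (1,5)→{2,5}; (2,3)→{1,3,5}; (3,1)→{1,2}; (5,4)→{3,4,5}. Safe: 6. Place at column 6.
Row 6: attacked by (1,5)→{5}; (2,3)→{3}; (3,1)→{1,4}; (4,6)→{4,6}; (5,4)→{3,4,5}. Blocked: 4. Safe: 2. Place at column 2.
Columns [5, 3, 1, 6, 4, 2], r−c [-4, -1, 2, -2, 1, 4], r+c [6, 5, 4, 10, 9, 8] are all distinct, so no two queens attack.

(1,5) (2,3) (3,1) (4,6) (5,4) (6,2)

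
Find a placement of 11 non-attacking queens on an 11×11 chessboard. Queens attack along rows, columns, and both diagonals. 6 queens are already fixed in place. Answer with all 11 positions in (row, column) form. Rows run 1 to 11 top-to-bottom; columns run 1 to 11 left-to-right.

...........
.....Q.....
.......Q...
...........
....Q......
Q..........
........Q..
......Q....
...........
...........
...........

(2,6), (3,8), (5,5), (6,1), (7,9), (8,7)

(1,4) (2,6) (3,8) (4,10) (5,5) (6,1) (7,9) (8,7) (9,3) (10,11) (11,2)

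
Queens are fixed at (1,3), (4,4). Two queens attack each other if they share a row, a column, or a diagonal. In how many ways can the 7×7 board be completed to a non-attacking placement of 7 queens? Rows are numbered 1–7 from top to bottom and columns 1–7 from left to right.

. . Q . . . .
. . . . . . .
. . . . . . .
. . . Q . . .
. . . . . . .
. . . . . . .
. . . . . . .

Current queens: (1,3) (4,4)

Branch on row 2: col 1 → 1; col 5 → 0; col 7 → 1.
Sum: 1 + 0 + 1 = 2.

2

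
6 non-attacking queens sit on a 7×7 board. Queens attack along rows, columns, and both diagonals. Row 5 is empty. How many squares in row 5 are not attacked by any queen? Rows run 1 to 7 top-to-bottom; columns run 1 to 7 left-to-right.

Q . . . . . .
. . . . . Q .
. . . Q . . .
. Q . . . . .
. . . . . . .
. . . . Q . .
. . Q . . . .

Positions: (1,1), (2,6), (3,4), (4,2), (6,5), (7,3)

1

(1,1) attacks row 5 at column 1 and diagonals 5.
(2,6) attacks row 5 at column 6 and diagonals 3.
(3,4) attacks row 5 at column 4 and diagonals 2, 6.
(4,2) attacks row 5 at column 2 and diagonals 1, 3.
(6,5) attacks row 5 at column 5 and diagonals 4, 6.
(7,3) attacks row 5 at column 3 and diagonals 1, 5.
Attacked columns: {1, 2, 3, 4, 5, 6}. Safe: {7}.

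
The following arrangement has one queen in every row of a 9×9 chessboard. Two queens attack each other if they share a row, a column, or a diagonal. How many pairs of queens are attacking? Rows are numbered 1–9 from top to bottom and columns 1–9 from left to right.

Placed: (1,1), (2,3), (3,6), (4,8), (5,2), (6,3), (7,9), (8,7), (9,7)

Same column: (2,3)–(6,3) (column 3); (8,7)–(9,7) (column 7).
Same diagonal: (3,6)–(6,3) (|3−6| = |6−3| = 3); (5,2)–(6,3) (|5−6| = |2−3| = 1); (7,9)–(9,7) (|7−9| = |9−7| = 2).
Total attacking pairs: 5.

5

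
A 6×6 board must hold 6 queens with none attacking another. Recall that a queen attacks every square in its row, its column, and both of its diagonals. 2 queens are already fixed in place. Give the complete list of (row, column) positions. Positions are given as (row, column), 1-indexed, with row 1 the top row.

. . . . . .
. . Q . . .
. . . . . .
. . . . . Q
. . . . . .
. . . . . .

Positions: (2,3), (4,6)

(1,5) (2,3) (3,1) (4,6) (5,4) (6,2)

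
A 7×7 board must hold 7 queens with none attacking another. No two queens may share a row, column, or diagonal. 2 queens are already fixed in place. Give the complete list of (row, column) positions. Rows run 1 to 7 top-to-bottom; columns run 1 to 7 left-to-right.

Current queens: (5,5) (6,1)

Row 1: attacked by (5,5)→{1,5}; (6,1)→{1,6}. Safe: 2, 3, 4, 7. Place at column 7.
Row 2: attacked by (1,7)→{6,7}; (5,5)→{2,5}; (6,1)→{1,5}. Safe: 3, 4. Place at column 3.
Row 3: attacked by (1,7)→{5,7}; (2,3)→{2,3,4}; (5,5)→{3,5,7}; (6,1)→{1,4}. Safe: 6. Place at column 6.
Row 4: attacked by (1,7)→{4,7}; (2,3)→{1,3,5}; (3,6)→{5,6,7}; (5,5)→{4,5,6}; (6,1)→{1,3}. Safe: 2. Place at column 2.
Row 7: attacked by (1,7)→{1,7}; (2,3)→{3}; (3,6)→{2,6}; (4,2)→{2,5}; (5,5)→{3,5,7}; (6,1)→{1,2}. Safe: 4. Place at column 4.
Columns [7, 3, 6, 2, 5, 1, 4], r−c [-6, -1, -3, 2, 0, 5, 3], r+c [8, 5, 9, 6, 10, 7, 11] are all distinct, so no two queens attack.

(1,7) (2,3) (3,6) (4,2) (5,5) (6,1) (7,4)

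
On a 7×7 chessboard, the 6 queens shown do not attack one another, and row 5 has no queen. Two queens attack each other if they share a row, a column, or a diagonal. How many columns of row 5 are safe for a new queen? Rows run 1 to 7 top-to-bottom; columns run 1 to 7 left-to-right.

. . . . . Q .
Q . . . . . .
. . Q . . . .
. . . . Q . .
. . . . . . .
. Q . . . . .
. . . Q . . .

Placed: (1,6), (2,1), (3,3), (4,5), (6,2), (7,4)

(1,6) attacks row 5 at column 6 and diagonals 2.
(2,1) attacks row 5 at column 1 and diagonals 4.
(3,3) attacks row 5 at column 3 and diagonals 1, 5.
(4,5) attacks row 5 at column 5 and diagonals 4, 6.
(6,2) attacks row 5 at column 2 and diagonals 1, 3.
(7,4) attacks row 5 at column 4 and diagonals 2, 6.
Attacked columns: {1, 2, 3, 4, 5, 6}. Safe: {7}.

1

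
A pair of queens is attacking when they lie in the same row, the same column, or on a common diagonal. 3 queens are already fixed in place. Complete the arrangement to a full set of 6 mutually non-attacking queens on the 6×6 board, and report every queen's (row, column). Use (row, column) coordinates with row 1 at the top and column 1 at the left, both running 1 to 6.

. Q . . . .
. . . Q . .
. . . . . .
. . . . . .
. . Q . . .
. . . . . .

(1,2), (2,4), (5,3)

Row 3: attacked by (1,2)→{2,4}; (2,4)→{3,4,5}; (5,3)→{1,3,5}. Safe: 6. Place at column 6.
Row 4: attacked by (1,2)→{2,5}; (2,4)→{2,4,6}; (3,6)→{5,6}; (5,3)→{2,3,4}. Safe: 1. Place at column 1.
Row 6: attacked by (1,2)→{2}; (2,4)→{4}; (3,6)→{3,6}; (4,1)→{1,3}; (5,3)→{2,3,4}. Safe: 5. Place at column 5.
Columns [2, 4, 6, 1, 3, 5], r−c [-1, -2, -3, 3, 2, 1], r+c [3, 6, 9, 5, 8, 11] are all distinct, so no two queens attack.

(1,2) (2,4) (3,6) (4,1) (5,3) (6,5)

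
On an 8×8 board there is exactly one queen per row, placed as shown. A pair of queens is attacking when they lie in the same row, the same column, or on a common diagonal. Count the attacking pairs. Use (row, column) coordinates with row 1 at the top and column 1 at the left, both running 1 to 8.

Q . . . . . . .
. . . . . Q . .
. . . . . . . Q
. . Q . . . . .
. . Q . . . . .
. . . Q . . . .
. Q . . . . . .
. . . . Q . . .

Same column: (4,3)–(5,3) (column 3).
Same diagonal: (2,6)–(5,3) (|2−5| = |6−3| = 3); (5,3)–(6,4) (|5−6| = |3−4| = 1).
Total attacking pairs: 3.

3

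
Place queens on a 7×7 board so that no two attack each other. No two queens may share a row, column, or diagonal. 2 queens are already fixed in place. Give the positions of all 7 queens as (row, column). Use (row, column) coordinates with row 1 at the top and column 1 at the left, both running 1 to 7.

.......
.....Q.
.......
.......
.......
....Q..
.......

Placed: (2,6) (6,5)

(1,1) (2,6) (3,4) (4,2) (5,7) (6,5) (7,3)

Row 1: attacked by (2,6)→{5,6,7}; (6,5)→{5}. Safe: 1, 2, 3, 4. Place at column 1.
Row 3: attacked by (1,1)→{1,3}; (2,6)→{5,6,7}; (6,5)→{2,5}. Safe: 4. Place at column 4.
Row 4: attacked by (1,1)→{1,4}; (2,6)→{4,6}; (3,4)→{3,4,5}; (6,5)→{3,5,7}. Safe: 2. Place at column 2.
Row 5: attacked by (1,1)→{1,5}; (2,6)→{3,6}; (3,4)→{2,4,6}; (4,2)→{1,2,3}; (6,5)→{4,5,6}. Safe: 7. Place at column 7.
Row 7: attacked by (1,1)→{1,7}; (2,6)→{1,6}; (3,4)→{4}; (4,2)→{2,5}; (5,7)→{5,7}; (6,5)→{4,5,6}. Safe: 3. Place at column 3.
Columns [1, 6, 4, 2, 7, 5, 3], r−c [0, -4, -1, 2, -2, 1, 4], r+c [2, 8, 7, 6, 12, 11, 10] are all distinct, so no two queens attack.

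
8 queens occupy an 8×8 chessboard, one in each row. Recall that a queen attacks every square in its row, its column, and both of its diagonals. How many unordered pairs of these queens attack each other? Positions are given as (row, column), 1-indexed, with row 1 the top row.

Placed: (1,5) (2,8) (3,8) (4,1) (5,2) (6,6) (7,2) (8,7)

Same column: (2,8)–(3,8) (column 8); (5,2)–(7,2) (column 2).
Same diagonal: (4,1)–(5,2) (|4−5| = |1−2| = 1).
Total attacking pairs: 3.

3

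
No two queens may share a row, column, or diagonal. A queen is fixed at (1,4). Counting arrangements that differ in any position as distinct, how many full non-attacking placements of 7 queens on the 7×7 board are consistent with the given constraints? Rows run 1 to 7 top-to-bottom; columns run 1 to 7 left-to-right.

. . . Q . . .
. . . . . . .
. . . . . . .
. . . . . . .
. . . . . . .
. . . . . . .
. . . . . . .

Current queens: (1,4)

Branch on row 2: col 1 → 2; col 2 → 1; col 6 → 1; col 7 → 2.
Sum: 2 + 1 + 1 + 2 = 6.

6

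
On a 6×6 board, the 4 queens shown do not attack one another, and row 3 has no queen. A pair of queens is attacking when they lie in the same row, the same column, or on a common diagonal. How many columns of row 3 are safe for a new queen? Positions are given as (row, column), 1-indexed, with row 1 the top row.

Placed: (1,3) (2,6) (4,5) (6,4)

1

(1,3) attacks row 3 at column 3 and diagonals 1, 5.
(2,6) attacks row 3 at column 6 and diagonals 5.
(4,5) attacks row 3 at column 5 and diagonals 4, 6.
(6,4) attacks row 3 at column 4 and diagonals 1.
Attacked columns: {1, 3, 4, 5, 6}. Safe: {2}.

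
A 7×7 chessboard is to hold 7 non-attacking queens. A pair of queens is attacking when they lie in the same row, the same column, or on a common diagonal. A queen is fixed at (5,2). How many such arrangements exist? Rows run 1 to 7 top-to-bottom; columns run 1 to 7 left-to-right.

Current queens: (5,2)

Branch on row 1: col 1 → 1; col 3 → 1; col 4 → 2; col 5 → 1; col 7 → 1.
Sum: 1 + 1 + 2 + 1 + 1 = 6.

6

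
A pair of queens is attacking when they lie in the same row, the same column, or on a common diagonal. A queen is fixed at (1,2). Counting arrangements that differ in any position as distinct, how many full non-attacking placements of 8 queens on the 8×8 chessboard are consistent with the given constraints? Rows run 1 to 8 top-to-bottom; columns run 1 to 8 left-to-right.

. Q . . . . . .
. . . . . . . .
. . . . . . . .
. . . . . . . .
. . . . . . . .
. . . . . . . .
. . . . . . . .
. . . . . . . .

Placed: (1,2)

8

Branch on row 2: col 4 → 1; col 5 → 2; col 6 → 2; col 7 → 2; col 8 → 1.
Sum: 1 + 2 + 2 + 2 + 1 = 8.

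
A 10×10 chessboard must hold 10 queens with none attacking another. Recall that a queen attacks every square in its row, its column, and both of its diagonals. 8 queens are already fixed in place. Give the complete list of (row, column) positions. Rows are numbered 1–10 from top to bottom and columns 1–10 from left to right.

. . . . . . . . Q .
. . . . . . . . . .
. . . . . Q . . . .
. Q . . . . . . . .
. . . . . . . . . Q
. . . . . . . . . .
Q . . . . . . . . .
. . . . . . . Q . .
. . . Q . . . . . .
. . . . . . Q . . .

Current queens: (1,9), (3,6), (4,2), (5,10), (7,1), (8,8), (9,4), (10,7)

Row 2: attacked by (1,9)→{8,9,10}; (3,6)→{5,6,7}; (4,2)→{2,4}; (5,10)→{7,10}; (7,1)→{1,6}; (8,8)→{2,8}; (9,4)→{4}; (10,7)→{7}. Safe: 3. Place at column 3.
Row 6: attacked by (1,9)→{4,9}; (2,3)→{3,7}; (3,6)→{3,6,9}; (4,2)→{2,4}; (5,10)→{9,10}; (7,1)→{1,2}; (8,8)→{6,8,10}; (9,4)→{1,4,7}; (10,7)→{3,7}. Safe: 5. Place at column 5.
Columns [9, 3, 6, 2, 10, 5, 1, 8, 4, 7], r−c [-8, -1, -3, 2, -5, 1, 6, 0, 5, 3], r+c [10, 5, 9, 6, 15, 11, 8, 16, 13, 17] are all distinct, so no two queens attack.

(1,9) (2,3) (3,6) (4,2) (5,10) (6,5) (7,1) (8,8) (9,4) (10,7)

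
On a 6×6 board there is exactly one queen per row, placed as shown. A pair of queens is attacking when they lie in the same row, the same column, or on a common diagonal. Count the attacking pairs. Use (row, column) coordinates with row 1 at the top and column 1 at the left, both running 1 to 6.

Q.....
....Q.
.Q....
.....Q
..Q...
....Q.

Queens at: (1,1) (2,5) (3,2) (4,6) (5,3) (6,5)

Same column: (2,5)–(6,5) (column 5).
Same diagonal: (3,2)–(6,5) (|3−6| = |2−5| = 3).
Total attacking pairs: 2.

2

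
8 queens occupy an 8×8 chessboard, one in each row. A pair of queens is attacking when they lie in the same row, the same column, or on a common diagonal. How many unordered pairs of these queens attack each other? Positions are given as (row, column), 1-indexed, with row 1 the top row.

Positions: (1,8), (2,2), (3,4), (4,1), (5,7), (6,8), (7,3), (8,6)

3

Same column: (1,8)–(6,8) (column 8).
Same diagonal: (5,7)–(6,8) (|5−6| = |7−8| = 1); (6,8)–(8,6) (|6−8| = |8−6| = 2).
Total attacking pairs: 3.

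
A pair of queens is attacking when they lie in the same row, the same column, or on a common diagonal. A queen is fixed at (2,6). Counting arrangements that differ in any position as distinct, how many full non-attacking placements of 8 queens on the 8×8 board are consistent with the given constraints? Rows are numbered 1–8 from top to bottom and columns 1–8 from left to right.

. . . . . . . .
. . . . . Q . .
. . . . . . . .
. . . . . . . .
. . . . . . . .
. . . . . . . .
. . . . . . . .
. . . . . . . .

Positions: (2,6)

Branch on row 1: col 1 → 1; col 2 → 2; col 3 → 8; col 4 → 3; col 8 → 0.
Sum: 1 + 2 + 8 + 3 + 0 = 14.

14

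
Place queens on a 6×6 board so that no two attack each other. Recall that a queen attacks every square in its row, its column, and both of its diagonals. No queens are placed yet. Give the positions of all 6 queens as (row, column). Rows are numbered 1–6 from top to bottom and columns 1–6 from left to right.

(1,5) (2,3) (3,1) (4,6) (5,4) (6,2)

Row 1: Safe: 1, 2, 3, 4, 5, 6. Place at column 5.
Row 2: attacked by (1,5)→{4,5,6}. Safe: 1, 2, 3. Place at column 3.
Row 3: attacked by (1,5)→{3,5}; (2,3)→{2,3,4}. Safe: 1, 6. Place at column 1.
Row 4: attacked by (1,5)→{2,5}; (2,3)→{1,3,5}; (3,1)→{1,2}. Safe: 4, 6. Place at column 6.
Row 5: attacked by (1,5)→{1,5}; (2,3)→{3,6}; (3,1)→{1,3}; (4,6)→{5,6}. Safe: 2, 4. Place at column 4.
Row 6: attacked by (1,5)→{5}; (2,3)→{3}; (3,1)→{1,4}; (4,6)→{4,6}; (5,4)→{3,4,5}. Safe: 2. Place at column 2.
Columns [5, 3, 1, 6, 4, 2], r−c [-4, -1, 2, -2, 1, 4], r+c [6, 5, 4, 10, 9, 8] are all distinct, so no two queens attack.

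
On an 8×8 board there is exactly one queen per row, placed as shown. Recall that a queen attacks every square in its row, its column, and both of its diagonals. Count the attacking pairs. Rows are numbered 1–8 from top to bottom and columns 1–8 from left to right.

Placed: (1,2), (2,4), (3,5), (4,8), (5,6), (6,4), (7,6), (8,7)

Same column: (2,4)–(6,4) (column 4); (5,6)–(7,6) (column 6).
Same diagonal: (1,2)–(5,6) (|1−5| = |2−6| = 4); (2,4)–(3,5) (|2−3| = |4−5| = 1); (7,6)–(8,7) (|7−8| = |6−7| = 1).
Total attacking pairs: 5.

5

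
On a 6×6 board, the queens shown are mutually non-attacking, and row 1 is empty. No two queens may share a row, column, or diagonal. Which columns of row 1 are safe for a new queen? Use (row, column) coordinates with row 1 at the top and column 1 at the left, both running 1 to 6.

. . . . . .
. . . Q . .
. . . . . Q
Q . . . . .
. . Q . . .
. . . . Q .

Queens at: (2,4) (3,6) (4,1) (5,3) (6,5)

columns 2

(2,4) attacks row 1 at column 4 and diagonals 3, 5.
(3,6) attacks row 1 at column 6 and diagonals 4.
(4,1) attacks row 1 at column 1 and diagonals 4.
(5,3) attacks row 1 at column 3.
(6,5) attacks row 1 at column 5.
Attacked columns: {1, 3, 4, 5, 6}. Safe: {2}.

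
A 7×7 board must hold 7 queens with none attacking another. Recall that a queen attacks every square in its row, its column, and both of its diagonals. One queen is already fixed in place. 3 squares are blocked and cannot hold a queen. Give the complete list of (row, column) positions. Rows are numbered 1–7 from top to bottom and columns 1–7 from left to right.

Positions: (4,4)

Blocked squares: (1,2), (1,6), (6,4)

Row 1: attacked by (4,4)→{1,4,7}. Blocked: 2,6. Safe: 3, 5. Place at column 3.
Row 2: attacked by (1,3)→{2,3,4}; (4,4)→{2,4,6}. Safe: 1, 5, 7. Place at column 7.
Row 3: attacked by (1,3)→{1,3,5}; (2,7)→{6,7}; (4,4)→{3,4,5}. Safe: 2. Place at column 2.
Row 5: attacked by (1,3)→{3,7}; (2,7)→{4,7}; (3,2)→{2,4}; (4,4)→{3,4,5}. Safe: 1, 6. Place at column 6.
Row 6: attacked by (1,3)→{3}; (2,7)→{3,7}; (3,2)→{2,5}; (4,4)→{2,4,6}; (5,6)→{5,6,7}. Blocked: 4. Safe: 1. Place at column 1.
Row 7: attacked by (1,3)→{3}; (2,7)→{2,7}; (3,2)→{2,6}; (4,4)→{1,4,7}; (5,6)→{4,6}; (6,1)→{1,2}. Safe: 5. Place at column 5.
Columns [3, 7, 2, 4, 6, 1, 5], r−c [-2, -5, 1, 0, -1, 5, 2], r+c [4, 9, 5, 8, 11, 7, 12] are all distinct, so no two queens attack.

(1,3) (2,7) (3,2) (4,4) (5,6) (6,1) (7,5)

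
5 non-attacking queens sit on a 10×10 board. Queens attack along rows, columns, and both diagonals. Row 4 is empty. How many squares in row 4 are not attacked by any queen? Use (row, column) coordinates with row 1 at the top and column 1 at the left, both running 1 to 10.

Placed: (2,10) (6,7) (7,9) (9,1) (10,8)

2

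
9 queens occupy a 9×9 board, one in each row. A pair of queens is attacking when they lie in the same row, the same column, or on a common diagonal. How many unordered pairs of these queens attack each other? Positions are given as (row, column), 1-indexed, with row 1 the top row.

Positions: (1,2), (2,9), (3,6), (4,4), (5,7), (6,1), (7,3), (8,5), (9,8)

All columns are distinct and no two queens satisfy |Δrow| = |Δcol|, so no pair attacks.

0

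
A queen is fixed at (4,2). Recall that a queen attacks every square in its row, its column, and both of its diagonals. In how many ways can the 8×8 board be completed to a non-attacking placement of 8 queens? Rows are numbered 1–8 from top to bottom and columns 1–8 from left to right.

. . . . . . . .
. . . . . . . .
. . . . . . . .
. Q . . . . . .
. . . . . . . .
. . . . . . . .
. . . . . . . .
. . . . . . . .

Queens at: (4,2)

8

Branch on row 1: col 1 → 0; col 3 → 2; col 4 → 2; col 6 → 3; col 7 → 1; col 8 → 0.
Sum: 0 + 2 + 2 + 3 + 1 + 0 = 8.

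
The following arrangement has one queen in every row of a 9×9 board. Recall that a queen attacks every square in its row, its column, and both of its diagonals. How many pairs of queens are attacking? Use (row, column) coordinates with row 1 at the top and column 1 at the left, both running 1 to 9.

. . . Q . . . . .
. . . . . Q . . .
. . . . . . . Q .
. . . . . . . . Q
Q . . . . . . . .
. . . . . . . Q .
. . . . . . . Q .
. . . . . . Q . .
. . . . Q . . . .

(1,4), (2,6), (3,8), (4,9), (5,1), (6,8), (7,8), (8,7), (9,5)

7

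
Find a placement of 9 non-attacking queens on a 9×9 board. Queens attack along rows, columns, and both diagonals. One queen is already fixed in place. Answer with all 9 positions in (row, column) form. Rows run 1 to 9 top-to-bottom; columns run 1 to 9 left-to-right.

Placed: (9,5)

Row 1: attacked by (9,5)→{5}. Safe: 1, 2, 3, 4, 6, 7, 8, 9. Place at column 8.
Row 2: attacked by (1,8)→{7,8,9}; (9,5)→{5}. Safe: 1, 2, 3, 4, 6. Place at column 6.
Row 3: attacked by (1,8)→{6,8}; (2,6)→{5,6,7}; (9,5)→{5}. Safe: 1, 2, 3, 4, 9. Place at column 1.
Row 4: attacked by (1,8)→{5,8}; (2,6)→{4,6,8}; (3,1)→{1,2}; (9,5)→{5}. Safe: 3, 7, 9. Place at column 3.
Row 5: attacked by (1,8)→{4,8}; (2,6)→{3,6,9}; (3,1)→{1,3}; (4,3)→{2,3,4}; (9,5)→{1,5,9}. Safe: 7. Place at column 7.
Row 6: attacked by (1,8)→{3,8}; (2,6)→{2,6}; (3,1)→{1,4}; (4,3)→{1,3,5}; (5,7)→{6,7,8}; (9,5)→{2,5,8}. Safe: 9. Place at column 9.
Row 7: attacked by (1,8)→{2,8}; (2,6)→{1,6}; (3,1)→{1,5}; (4,3)→{3,6}; (5,7)→{5,7,9}; (6,9)→{8,9}; (9,5)→{3,5,7}. Safe: 4. Place at column 4.
Row 8: attacked by (1,8)→{1,8}; (2,6)→{6}; (3,1)→{1,6}; (4,3)→{3,7}; (5,7)→{4,7}; (6,9)→{7,9}; (7,4)→{3,4,5}; (9,5)→{4,5,6}. Safe: 2. Place at column 2.
Columns [8, 6, 1, 3, 7, 9, 4, 2, 5], r−c [-7, -4, 2, 1, -2, -3, 3, 6, 4], r+c [9, 8, 4, 7, 12, 15, 11, 10, 14] are all distinct, so no two queens attack.

(1,8) (2,6) (3,1) (4,3) (5,7) (6,9) (7,4) (8,2) (9,5)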